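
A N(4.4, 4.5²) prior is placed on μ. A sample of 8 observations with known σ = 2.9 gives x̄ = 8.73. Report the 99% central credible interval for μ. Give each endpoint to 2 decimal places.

Posterior precision = 1/4.5² + 8/2.9² = 0.0494 + 0.9512 = 1.0006, so posterior SD = 0.9997.
Posterior mean = (4.4/4.5² + 8·8.73/2.9²) / 1.0006 = 8.5163.
Interval: 8.5163 ± 2.576 × 0.9997 → [5.94, 11.09].

[5.94, 11.09]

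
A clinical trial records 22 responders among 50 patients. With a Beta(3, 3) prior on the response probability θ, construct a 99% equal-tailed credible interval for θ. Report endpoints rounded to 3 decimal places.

[0.283, 0.617]

Posterior: Beta(3+22, 3+28) = Beta(25, 31).
Equal-tailed 99% interval: the 0.005 and 0.995 quantiles of Beta(25, 31).
Posterior mean ≈ 0.446, SD ≈ 0.066; a Normal approximation gives roughly [0.277, 0.616].
Exact: F⁻¹(0.005) = 0.283; F⁻¹(0.995) = 0.617.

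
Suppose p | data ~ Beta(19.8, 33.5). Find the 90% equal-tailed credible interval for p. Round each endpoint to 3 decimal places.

[0.266, 0.482]

Posterior: Beta(19.8, 33.5).
Equal-tailed 90% interval: the 0.05 and 0.95 quantiles of Beta(19.8, 33.5).
Posterior mean ≈ 0.371, SD ≈ 0.066; a Normal approximation gives roughly [0.264, 0.479].
Exact: F⁻¹(0.05) = 0.266; F⁻¹(0.95) = 0.482.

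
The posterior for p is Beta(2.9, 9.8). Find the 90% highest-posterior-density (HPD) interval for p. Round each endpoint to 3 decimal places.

The posterior is unimodal and skewed, so the HPD interval has equal density at both endpoints and is the shortest 90% interval.
Solving f(0.047) = f(0.401) with F(0.401) − F(0.047) = 0.90 gives [0.047, 0.401].
For comparison, the equal-tailed interval is [0.069, 0.438]; the HPD is narrower and shifted toward the mode.

[0.047, 0.401]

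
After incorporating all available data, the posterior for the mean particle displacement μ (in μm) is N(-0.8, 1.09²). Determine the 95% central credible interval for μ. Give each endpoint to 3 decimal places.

[-2.936, 1.336]

The posterior is symmetric, so the 95% equal-tailed interval is μ = -0.8 ± z·1.09 with z = 1.960.
Half-width: 1.960 × 1.09 = 2.136.
-0.8 − 2.136 = -2.936; -0.8 + 2.136 = 1.336.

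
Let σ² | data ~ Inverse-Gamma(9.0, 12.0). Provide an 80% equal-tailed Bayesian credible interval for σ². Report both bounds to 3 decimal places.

Inverse-Gamma(9.0, 12.0) quantiles: F⁻¹(0.1) and F⁻¹(0.9).
Equivalently, 1/σ² ~ Gamma(9.0, rate = 12.0); invert its 0.9 and 0.1 quantiles.
Posterior mean ≈ 1.500, SD ≈ 0.567; a Normal approximation gives roughly [0.773, 2.227].
Exact: lower = 0.923; upper = 2.209.

[0.923, 2.209]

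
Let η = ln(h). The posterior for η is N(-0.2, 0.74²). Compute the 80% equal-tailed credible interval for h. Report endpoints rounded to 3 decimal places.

[0.317, 2.114]

On the log scale the 80% interval is -0.2 ± 1.282 × 0.74 = [-1.1483, 0.7483].
Exponentiate: [e^-1.1483, e^0.7483] = [0.317, 2.114].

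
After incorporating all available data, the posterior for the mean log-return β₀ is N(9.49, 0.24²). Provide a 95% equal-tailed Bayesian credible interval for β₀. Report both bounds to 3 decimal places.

The posterior is symmetric, so the 95% equal-tailed interval is β₀ = 9.49 ± z·0.24 with z = 1.960.
Half-width: 1.960 × 0.24 = 0.470.
9.49 − 0.470 = 9.020; 9.49 + 0.470 = 9.960.

[9.020, 9.960]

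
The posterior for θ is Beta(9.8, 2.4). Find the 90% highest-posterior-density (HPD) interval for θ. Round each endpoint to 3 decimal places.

The posterior is unimodal and skewed, so the HPD interval has equal density at both endpoints and is the shortest 90% interval.
Solving f(0.641) = f(0.974) with F(0.974) − F(0.641) = 0.90 gives [0.641, 0.974].
For comparison, the equal-tailed interval is [0.598, 0.951]; the HPD is narrower and shifted toward the mode.

[0.641, 0.974]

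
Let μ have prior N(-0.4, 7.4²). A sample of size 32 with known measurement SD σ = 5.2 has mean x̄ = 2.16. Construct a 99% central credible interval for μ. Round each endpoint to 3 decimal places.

Posterior precision = 1/7.4² + 32/5.2² = 0.0183 + 1.1834 = 1.2017, so posterior SD = 0.9122.
Posterior mean = (-0.4/7.4² + 32·2.16/5.2²) / 1.2017 = 2.1211.
Interval: 2.1211 ± 2.576 × 0.9122 → [-0.229, 4.471].

[-0.229, 4.471]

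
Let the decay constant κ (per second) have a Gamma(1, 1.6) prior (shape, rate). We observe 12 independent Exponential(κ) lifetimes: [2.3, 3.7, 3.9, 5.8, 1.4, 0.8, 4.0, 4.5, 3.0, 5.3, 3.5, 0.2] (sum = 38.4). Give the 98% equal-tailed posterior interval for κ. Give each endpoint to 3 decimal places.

[0.152, 0.571]

Posterior: Gamma(1+12, 1.6+38.4) = Gamma(13, 40.0) (shape, rate).
Equal-tailed 98% interval: Gamma(13, 40.0) quantiles at 0.01 and 0.99.
Posterior mean ≈ 0.325, SD ≈ 0.090; a Normal approximation gives roughly [0.115, 0.535].
Exact: lower = 0.152; upper = 0.571.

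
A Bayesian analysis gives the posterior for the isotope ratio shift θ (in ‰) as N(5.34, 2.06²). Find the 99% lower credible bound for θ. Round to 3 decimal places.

0.548

Need L with P(θ ≥ L) = 0.99: L = 5.34 − z_{0.01}·2.06.
z = 2.326; L = 5.34 − 2.326 × 2.06 = 0.548.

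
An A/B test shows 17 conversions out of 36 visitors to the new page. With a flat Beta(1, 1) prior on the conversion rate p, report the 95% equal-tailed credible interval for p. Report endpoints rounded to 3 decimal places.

Posterior: Beta(1+17, 1+19) = Beta(18, 20).
Equal-tailed 95% interval: the 0.025 and 0.975 quantiles of Beta(18, 20).
Posterior mean ≈ 0.474, SD ≈ 0.080; a Normal approximation gives roughly [0.317, 0.630].
Exact: F⁻¹(0.025) = 0.319; F⁻¹(0.975) = 0.631.

[0.319, 0.631]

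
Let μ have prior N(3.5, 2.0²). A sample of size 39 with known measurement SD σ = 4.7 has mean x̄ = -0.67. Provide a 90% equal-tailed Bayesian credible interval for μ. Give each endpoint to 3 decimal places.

Posterior precision = 1/2.0² + 39/4.7² = 0.2500 + 1.7655 = 2.0155, so posterior SD = 0.7044.
Posterior mean = (3.5/2.0² + 39·-0.67/4.7²) / 2.0155 = -0.1528.
Interval: -0.1528 ± 1.645 × 0.7044 → [-1.311, 1.006].

[-1.311, 1.006]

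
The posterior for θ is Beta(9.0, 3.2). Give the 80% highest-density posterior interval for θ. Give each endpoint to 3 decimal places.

The posterior is unimodal and skewed, so the HPD interval has equal density at both endpoints and is the shortest 80% interval.
Solving f(0.606) = f(0.910) with F(0.910) − F(0.606) = 0.80 gives [0.606, 0.910].
For comparison, the equal-tailed interval is [0.572, 0.885]; the HPD is narrower and shifted toward the mode.

[0.606, 0.910]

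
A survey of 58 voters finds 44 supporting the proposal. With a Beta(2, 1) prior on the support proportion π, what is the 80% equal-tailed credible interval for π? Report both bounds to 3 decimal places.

[0.682, 0.823]

Posterior: Beta(2+44, 1+14) = Beta(46, 15).
Equal-tailed 80% interval: the 0.1 and 0.9 quantiles of Beta(46, 15).
Posterior mean ≈ 0.754, SD ≈ 0.055; a Normal approximation gives roughly [0.684, 0.824].
Exact: F⁻¹(0.1) = 0.682; F⁻¹(0.9) = 0.823.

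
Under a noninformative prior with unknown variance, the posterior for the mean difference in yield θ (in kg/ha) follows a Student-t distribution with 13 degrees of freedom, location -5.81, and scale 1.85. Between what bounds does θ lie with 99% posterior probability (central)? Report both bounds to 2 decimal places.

[-11.38, -0.24]

The t_13 distribution is symmetric; the 99% interval is -5.81 ± t·1.85 with t_{0.995,13} = 3.012.
Half-width: 3.012 × 1.85 = 5.57.
-5.81 − 5.57 = -11.38; -5.81 + 5.57 = -0.24.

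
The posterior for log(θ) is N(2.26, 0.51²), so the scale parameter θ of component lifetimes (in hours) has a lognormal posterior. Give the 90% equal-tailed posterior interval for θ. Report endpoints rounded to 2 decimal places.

On the log scale the 90% interval is 2.26 ± 1.645 × 0.51 = [1.4211, 3.0989].
Exponentiate: [e^1.4211, e^3.0989] = [4.14, 22.17].

[4.14, 22.17]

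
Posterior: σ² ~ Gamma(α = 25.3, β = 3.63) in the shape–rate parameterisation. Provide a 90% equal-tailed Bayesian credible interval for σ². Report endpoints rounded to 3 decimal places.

Posterior: Gamma(shape 25.3, rate 3.63).
Equal-tailed 90% interval: Gamma(25.3, 3.63) quantiles at 0.05 and 0.95.
Posterior mean ≈ 6.970, SD ≈ 1.386; a Normal approximation gives roughly [4.691, 9.249].
Exact: lower = 4.857; upper = 9.394.

[4.857, 9.394]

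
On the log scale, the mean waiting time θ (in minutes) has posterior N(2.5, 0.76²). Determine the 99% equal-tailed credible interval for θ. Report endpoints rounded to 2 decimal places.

[1.72, 86.28]

On the log scale the 99% interval is 2.5 ± 2.576 × 0.76 = [0.5424, 4.4576].
Exponentiate: [e^0.5424, e^4.4576] = [1.72, 86.28].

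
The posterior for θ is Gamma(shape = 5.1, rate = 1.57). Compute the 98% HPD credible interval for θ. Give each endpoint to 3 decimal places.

[0.611, 6.965]

The posterior is unimodal and skewed, so the HPD interval has equal density at both endpoints and is the shortest 98% interval.
Solving f(0.611) = f(6.965) with F(6.965) − F(0.611) = 0.98 gives [0.611, 6.965].
For comparison, the equal-tailed interval is [0.846, 7.489]; the HPD is narrower and shifted toward the mode.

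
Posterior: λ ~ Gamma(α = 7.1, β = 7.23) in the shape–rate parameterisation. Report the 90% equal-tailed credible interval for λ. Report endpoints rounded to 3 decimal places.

[0.464, 1.656]

Posterior: Gamma(shape 7.1, rate 7.23).
Equal-tailed 90% interval: Gamma(7.1, 7.23) quantiles at 0.05 and 0.95.
Posterior mean ≈ 0.982, SD ≈ 0.369; a Normal approximation gives roughly [0.376, 1.588].
Exact: lower = 0.464; upper = 1.656.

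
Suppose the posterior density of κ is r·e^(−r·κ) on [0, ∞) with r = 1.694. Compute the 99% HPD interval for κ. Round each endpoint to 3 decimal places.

[0.000, 2.719]

The exponential density is strictly decreasing on [0, ∞), so the HPD interval is anchored at 0: [0, q] with P(κ ≤ q) = 0.99.
q = −ln(1 − 0.99) / 1.694 = 4.6052 / 1.694 = 2.719.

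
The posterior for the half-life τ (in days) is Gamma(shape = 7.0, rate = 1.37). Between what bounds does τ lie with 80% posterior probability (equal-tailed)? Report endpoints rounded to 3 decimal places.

[2.843, 7.688]

Posterior: Gamma(shape 7.0, rate 1.37).
Equal-tailed 80% interval: Gamma(7.0, 1.37) quantiles at 0.1 and 0.9.
Posterior mean ≈ 5.109, SD ≈ 1.931; a Normal approximation gives roughly [2.635, 7.584].
Exact: lower = 2.843; upper = 7.688.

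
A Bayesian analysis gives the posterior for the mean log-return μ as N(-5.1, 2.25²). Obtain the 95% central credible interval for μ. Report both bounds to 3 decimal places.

The posterior is symmetric, so the 95% equal-tailed interval is μ = -5.1 ± z·2.25 with z = 1.960.
Half-width: 1.960 × 2.25 = 4.410.
-5.1 − 4.410 = -9.510; -5.1 + 4.410 = -0.690.

[-9.510, -0.690]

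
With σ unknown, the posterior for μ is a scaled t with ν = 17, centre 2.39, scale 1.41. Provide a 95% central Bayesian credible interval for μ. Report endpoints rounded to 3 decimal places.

[-0.585, 5.365]

The t_17 distribution is symmetric; the 95% interval is 2.39 ± t·1.41 with t_{0.975,17} = 2.110.
Half-width: 2.110 × 1.41 = 2.975.
2.39 − 2.975 = -0.585; 2.39 + 2.975 = 5.365.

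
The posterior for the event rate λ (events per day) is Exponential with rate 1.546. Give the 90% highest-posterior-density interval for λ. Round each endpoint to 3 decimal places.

The exponential density is strictly decreasing on [0, ∞), so the HPD interval is anchored at 0: [0, q] with P(λ ≤ q) = 0.90.
q = −ln(1 − 0.90) / 1.546 = 2.3026 / 1.546 = 1.489.

[0.000, 1.489]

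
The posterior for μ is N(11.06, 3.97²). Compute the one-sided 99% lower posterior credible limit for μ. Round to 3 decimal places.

Need L with P(μ ≥ L) = 0.99: L = 11.06 − z_{0.01}·3.97.
z = 2.326; L = 11.06 − 2.326 × 3.97 = 1.824.

1.824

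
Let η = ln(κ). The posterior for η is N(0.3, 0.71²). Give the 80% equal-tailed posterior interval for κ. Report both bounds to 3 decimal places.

[0.543, 3.353]

On the log scale the 80% interval is 0.3 ± 1.282 × 0.71 = [-0.6099, 1.2099].
Exponentiate: [e^-0.6099, e^1.2099] = [0.543, 3.353].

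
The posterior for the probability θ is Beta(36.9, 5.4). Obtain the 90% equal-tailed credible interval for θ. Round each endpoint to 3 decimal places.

[0.780, 0.945]

Posterior: Beta(36.9, 5.4).
Equal-tailed 90% interval: the 0.05 and 0.95 quantiles of Beta(36.9, 5.4).
Posterior mean ≈ 0.872, SD ≈ 0.051; a Normal approximation gives roughly [0.789, 0.956].
Exact: F⁻¹(0.05) = 0.780; F⁻¹(0.95) = 0.945.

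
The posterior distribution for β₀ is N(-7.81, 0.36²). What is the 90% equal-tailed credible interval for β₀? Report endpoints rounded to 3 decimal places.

[-8.402, -7.218]

The posterior is symmetric, so the 90% equal-tailed interval is β₀ = -7.81 ± z·0.36 with z = 1.645.
Half-width: 1.645 × 0.36 = 0.592.
-7.81 − 0.592 = -8.402; -7.81 + 0.592 = -7.218.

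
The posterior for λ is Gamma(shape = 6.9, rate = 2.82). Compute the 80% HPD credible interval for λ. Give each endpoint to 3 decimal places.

[1.163, 3.420]

The posterior is unimodal and skewed, so the HPD interval has equal density at both endpoints and is the shortest 80% interval.
Solving f(1.163) = f(3.420) with F(3.420) − F(1.163) = 0.80 gives [1.163, 3.420].
For comparison, the equal-tailed interval is [1.354, 3.691]; the HPD is narrower and shifted toward the mode.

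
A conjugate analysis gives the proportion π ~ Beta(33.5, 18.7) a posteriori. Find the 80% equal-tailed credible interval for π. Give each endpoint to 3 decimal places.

[0.556, 0.725]

Posterior: Beta(33.5, 18.7).
Equal-tailed 80% interval: the 0.1 and 0.9 quantiles of Beta(33.5, 18.7).
Posterior mean ≈ 0.642, SD ≈ 0.066; a Normal approximation gives roughly [0.558, 0.726].
Exact: F⁻¹(0.1) = 0.556; F⁻¹(0.9) = 0.725.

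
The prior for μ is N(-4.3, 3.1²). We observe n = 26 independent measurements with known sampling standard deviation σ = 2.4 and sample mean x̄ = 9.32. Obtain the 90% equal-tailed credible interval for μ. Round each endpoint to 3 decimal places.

[8.248, 9.779]

Posterior precision = 1/3.1² + 26/2.4² = 0.1041 + 4.5139 = 4.6179, so posterior SD = 0.4653.
Posterior mean = (-4.3/3.1² + 26·9.32/2.4²) / 4.6179 = 9.0131.
Interval: 9.0131 ± 1.645 × 0.4653 → [8.248, 9.779].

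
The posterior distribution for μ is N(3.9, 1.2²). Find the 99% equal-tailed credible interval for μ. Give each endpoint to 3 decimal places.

The posterior is symmetric, so the 99% equal-tailed interval is μ = 3.9 ± z·1.2 with z = 2.576.
Half-width: 2.576 × 1.2 = 3.091.
3.9 − 3.091 = 0.809; 3.9 + 3.091 = 6.991.

[0.809, 6.991]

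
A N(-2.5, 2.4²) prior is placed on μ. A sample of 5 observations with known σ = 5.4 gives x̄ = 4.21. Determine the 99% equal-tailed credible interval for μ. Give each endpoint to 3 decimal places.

Posterior precision = 1/2.4² + 5/5.4² = 0.1736 + 0.1715 = 0.3451, so posterior SD = 1.7023.
Posterior mean = (-2.5/2.4² + 5·4.21/5.4²) / 0.3451 = 0.8342.
Interval: 0.8342 ± 2.576 × 1.7023 → [-3.551, 5.219].

[-3.551, 5.219]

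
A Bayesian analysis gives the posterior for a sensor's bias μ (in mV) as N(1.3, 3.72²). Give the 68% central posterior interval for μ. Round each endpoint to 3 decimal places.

[-2.399, 4.999]

The posterior is symmetric, so the 68% equal-tailed interval is μ = 1.3 ± z·3.72 with z = 0.994.
Half-width: 0.994 × 3.72 = 3.699.
1.3 − 3.699 = -2.399; 1.3 + 3.699 = 4.999.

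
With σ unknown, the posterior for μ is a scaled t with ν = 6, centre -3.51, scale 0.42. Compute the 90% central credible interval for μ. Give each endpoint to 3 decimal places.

The t_6 distribution is symmetric; the 90% interval is -3.51 ± t·0.42 with t_{0.95,6} = 1.943.
Half-width: 1.943 × 0.42 = 0.816.
-3.51 − 0.816 = -4.326; -3.51 + 0.816 = -2.694.

[-4.326, -2.694]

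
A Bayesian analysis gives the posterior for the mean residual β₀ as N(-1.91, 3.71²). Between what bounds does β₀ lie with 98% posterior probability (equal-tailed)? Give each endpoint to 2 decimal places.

[-10.54, 6.72]

The posterior is symmetric, so the 98% equal-tailed interval is β₀ = -1.91 ± z·3.71 with z = 2.326.
Half-width: 2.326 × 3.71 = 8.63.
-1.91 − 8.63 = -10.54; -1.91 + 8.63 = 6.72.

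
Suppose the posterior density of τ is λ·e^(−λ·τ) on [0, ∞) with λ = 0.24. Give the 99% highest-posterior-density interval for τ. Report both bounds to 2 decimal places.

[0.00, 19.19]

The exponential density is strictly decreasing on [0, ∞), so the HPD interval is anchored at 0: [0, q] with P(τ ≤ q) = 0.99.
q = −ln(1 − 0.99) / 0.24 = 4.6052 / 0.24 = 19.19.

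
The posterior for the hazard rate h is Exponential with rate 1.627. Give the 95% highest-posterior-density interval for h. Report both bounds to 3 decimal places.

The exponential density is strictly decreasing on [0, ∞), so the HPD interval is anchored at 0: [0, q] with P(h ≤ q) = 0.95.
q = −ln(1 − 0.95) / 1.627 = 2.9957 / 1.627 = 1.841.

[0.000, 1.841]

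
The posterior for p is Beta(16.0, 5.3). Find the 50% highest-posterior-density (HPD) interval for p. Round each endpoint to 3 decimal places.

The posterior is unimodal and skewed, so the HPD interval has equal density at both endpoints and is the shortest 50% interval.
Solving f(0.711) = f(0.835) with F(0.835) − F(0.711) = 0.50 gives [0.711, 0.835].
For comparison, the equal-tailed interval is [0.693, 0.818]; the HPD is narrower and shifted toward the mode.

[0.711, 0.835]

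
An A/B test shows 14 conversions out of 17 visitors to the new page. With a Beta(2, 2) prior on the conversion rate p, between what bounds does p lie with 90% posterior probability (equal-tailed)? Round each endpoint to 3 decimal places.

Posterior: Beta(2+14, 2+3) = Beta(16, 5).
Equal-tailed 90% interval: the 0.05 and 0.95 quantiles of Beta(16, 5).
Posterior mean ≈ 0.762, SD ≈ 0.091; a Normal approximation gives roughly [0.613, 0.911].
Exact: F⁻¹(0.05) = 0.599; F⁻¹(0.95) = 0.896.

[0.599, 0.896]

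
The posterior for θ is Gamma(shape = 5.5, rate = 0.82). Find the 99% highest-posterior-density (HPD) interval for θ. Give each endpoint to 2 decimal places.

[1.16, 15.31]

The posterior is unimodal and skewed, so the HPD interval has equal density at both endpoints and is the shortest 99% interval.
Solving f(1.16) = f(15.31) with F(15.31) − F(1.16) = 0.99 gives [1.16, 15.31].
For comparison, the equal-tailed interval is [1.59, 16.32]; the HPD is narrower and shifted toward the mode.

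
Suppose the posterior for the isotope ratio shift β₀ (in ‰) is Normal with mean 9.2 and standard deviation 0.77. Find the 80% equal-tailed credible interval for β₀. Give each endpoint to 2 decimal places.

The posterior is symmetric, so the 80% equal-tailed interval is β₀ = 9.2 ± z·0.77 with z = 1.282.
Half-width: 1.282 × 0.77 = 0.99.
9.2 − 0.99 = 8.21; 9.2 + 0.99 = 10.19.

[8.21, 10.19]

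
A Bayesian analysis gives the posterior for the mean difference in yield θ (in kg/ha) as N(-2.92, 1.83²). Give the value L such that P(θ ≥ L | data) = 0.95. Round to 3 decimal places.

Need L with P(θ ≥ L) = 0.95: L = -2.92 − z_{0.05}·1.83.
z = 1.645; L = -2.92 − 1.645 × 1.83 = -5.930.

-5.930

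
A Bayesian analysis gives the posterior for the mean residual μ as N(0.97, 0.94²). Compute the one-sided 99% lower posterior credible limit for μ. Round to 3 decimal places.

Need L with P(μ ≥ L) = 0.99: L = 0.97 − z_{0.01}·0.94.
z = 2.326; L = 0.97 − 2.326 × 0.94 = -1.217.

-1.217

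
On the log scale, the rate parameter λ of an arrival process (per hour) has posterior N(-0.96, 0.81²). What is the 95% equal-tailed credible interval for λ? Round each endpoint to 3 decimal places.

On the log scale the 95% interval is -0.96 ± 1.960 × 0.81 = [-2.5476, 0.6276].
Exponentiate: [e^-2.5476, e^0.6276] = [0.078, 1.873].

[0.078, 1.873]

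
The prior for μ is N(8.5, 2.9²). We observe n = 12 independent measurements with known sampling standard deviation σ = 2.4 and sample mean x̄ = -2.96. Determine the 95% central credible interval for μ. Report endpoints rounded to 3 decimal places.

Posterior precision = 1/2.9² + 12/2.4² = 0.1189 + 2.0833 = 2.2022, so posterior SD = 0.6739.
Posterior mean = (8.5/2.9² + 12·-2.96/2.4²) / 2.2022 = -2.3412.
Interval: -2.3412 ± 1.960 × 0.6739 → [-3.662, -1.021].

[-3.662, -1.021]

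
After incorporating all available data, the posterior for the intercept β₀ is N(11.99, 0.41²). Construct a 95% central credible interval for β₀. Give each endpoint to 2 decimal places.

The posterior is symmetric, so the 95% equal-tailed interval is β₀ = 11.99 ± z·0.41 with z = 1.960.
Half-width: 1.960 × 0.41 = 0.80.
11.99 − 0.80 = 11.19; 11.99 + 0.80 = 12.79.

[11.19, 12.79]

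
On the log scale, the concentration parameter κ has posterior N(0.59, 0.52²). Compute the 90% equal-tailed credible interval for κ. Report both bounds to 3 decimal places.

On the log scale the 90% interval is 0.59 ± 1.645 × 0.52 = [-0.2653, 1.4453].
Exponentiate: [e^-0.2653, e^1.4453] = [0.767, 4.243].

[0.767, 4.243]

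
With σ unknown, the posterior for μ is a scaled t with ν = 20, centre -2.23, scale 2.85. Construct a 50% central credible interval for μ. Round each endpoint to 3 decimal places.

[-4.188, -0.272]

The t_20 distribution is symmetric; the 50% interval is -2.23 ± t·2.85 with t_{0.75,20} = 0.687.
Half-width: 0.687 × 2.85 = 1.958.
-2.23 − 1.958 = -4.188; -2.23 + 1.958 = -0.272.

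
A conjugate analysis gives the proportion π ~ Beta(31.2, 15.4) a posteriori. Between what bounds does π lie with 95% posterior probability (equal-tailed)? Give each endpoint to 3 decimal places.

Posterior: Beta(31.2, 15.4).
Equal-tailed 95% interval: the 0.025 and 0.975 quantiles of Beta(31.2, 15.4).
Posterior mean ≈ 0.670, SD ≈ 0.068; a Normal approximation gives roughly [0.536, 0.803].
Exact: F⁻¹(0.025) = 0.530; F⁻¹(0.975) = 0.796.

[0.530, 0.796]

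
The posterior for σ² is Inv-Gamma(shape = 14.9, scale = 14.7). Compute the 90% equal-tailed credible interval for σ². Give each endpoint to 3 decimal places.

[0.675, 1.603]

Inverse-Gamma(14.9, 14.7) quantiles: F⁻¹(0.05) and F⁻¹(0.95).
Equivalently, 1/σ² ~ Gamma(14.9, rate = 14.7); invert its 0.95 and 0.05 quantiles.
Posterior mean ≈ 1.058, SD ≈ 0.294; a Normal approximation gives roughly [0.573, 1.542].
Exact: lower = 0.675; upper = 1.603.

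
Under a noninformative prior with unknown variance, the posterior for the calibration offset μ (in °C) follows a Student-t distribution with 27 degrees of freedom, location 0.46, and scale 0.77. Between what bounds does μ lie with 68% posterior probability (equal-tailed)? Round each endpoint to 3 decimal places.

The t_27 distribution is symmetric; the 68% interval is 0.46 ± t·0.77 with t_{0.84,27} = 1.013.
Half-width: 1.013 × 0.77 = 0.780.
0.46 − 0.780 = -0.320; 0.46 + 0.780 = 1.240.

[-0.320, 1.240]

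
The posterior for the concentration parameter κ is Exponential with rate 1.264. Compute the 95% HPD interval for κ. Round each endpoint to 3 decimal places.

The exponential density is strictly decreasing on [0, ∞), so the HPD interval is anchored at 0: [0, q] with P(κ ≤ q) = 0.95.
q = −ln(1 − 0.95) / 1.264 = 2.9957 / 1.264 = 2.370.

[0.000, 2.370]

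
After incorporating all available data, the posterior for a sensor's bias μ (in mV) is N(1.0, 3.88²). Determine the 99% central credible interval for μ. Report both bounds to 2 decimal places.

[-8.99, 10.99]

The posterior is symmetric, so the 99% equal-tailed interval is μ = 1.0 ± z·3.88 with z = 2.576.
Half-width: 2.576 × 3.88 = 9.99.
1.0 − 9.99 = -8.99; 1.0 + 9.99 = 10.99.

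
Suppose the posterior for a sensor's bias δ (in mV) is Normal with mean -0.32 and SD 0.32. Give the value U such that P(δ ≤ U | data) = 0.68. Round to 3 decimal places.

Need U with P(δ ≤ U) = 0.68: U = -0.32 + z_{0.32}·0.32.
z = 0.468; U = -0.32 + 0.468 × 0.32 = -0.170.

-0.170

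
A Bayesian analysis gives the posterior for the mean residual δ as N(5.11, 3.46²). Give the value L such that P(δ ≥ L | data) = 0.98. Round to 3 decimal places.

-1.996

Need L with P(δ ≥ L) = 0.98: L = 5.11 − z_{0.02}·3.46.
z = 2.054; L = 5.11 − 2.054 × 3.46 = -1.996.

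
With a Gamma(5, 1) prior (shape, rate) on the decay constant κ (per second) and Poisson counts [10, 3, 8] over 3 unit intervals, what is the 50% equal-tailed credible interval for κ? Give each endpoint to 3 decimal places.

Posterior: Gamma(5+21, 1+3) = Gamma(26, 4) (shape, rate).
Equal-tailed 50% interval: Gamma(26, 4) quantiles at 0.25 and 0.75.
Posterior mean ≈ 6.500, SD ≈ 1.275; a Normal approximation gives roughly [5.640, 7.360].
Exact: lower = 5.601; upper = 7.309.

[5.601, 7.309]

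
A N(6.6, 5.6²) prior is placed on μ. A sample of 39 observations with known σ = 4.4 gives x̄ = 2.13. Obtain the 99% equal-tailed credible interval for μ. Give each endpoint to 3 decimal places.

Posterior precision = 1/5.6² + 39/4.4² = 0.0319 + 2.0145 = 2.0464, so posterior SD = 0.6991.
Posterior mean = (6.6/5.6² + 39·2.13/4.4²) / 2.0464 = 2.1997.
Interval: 2.1997 ± 2.576 × 0.6991 → [0.399, 4.000].

[0.399, 4.000]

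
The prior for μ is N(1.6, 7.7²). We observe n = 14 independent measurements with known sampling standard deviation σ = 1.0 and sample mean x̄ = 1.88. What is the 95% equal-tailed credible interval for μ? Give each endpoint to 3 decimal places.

[1.356, 2.403]

Posterior precision = 1/7.7² + 14/1.0² = 0.0169 + 14.0000 = 14.0169, so posterior SD = 0.2671.
Posterior mean = (1.6/7.7² + 14·1.88/1.0²) / 14.0169 = 1.8797.
Interval: 1.8797 ± 1.960 × 0.2671 → [1.356, 2.403].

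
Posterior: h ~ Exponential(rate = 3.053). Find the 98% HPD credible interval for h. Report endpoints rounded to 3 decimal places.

The exponential density is strictly decreasing on [0, ∞), so the HPD interval is anchored at 0: [0, q] with P(h ≤ q) = 0.98.
q = −ln(1 − 0.98) / 3.053 = 3.9120 / 3.053 = 1.281.

[0.000, 1.281]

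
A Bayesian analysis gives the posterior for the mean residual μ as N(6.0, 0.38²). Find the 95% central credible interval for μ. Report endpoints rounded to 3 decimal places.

[5.255, 6.745]

The posterior is symmetric, so the 95% equal-tailed interval is μ = 6.0 ± z·0.38 with z = 1.960.
Half-width: 1.960 × 0.38 = 0.745.
6.0 − 0.745 = 5.255; 6.0 + 0.745 = 6.745.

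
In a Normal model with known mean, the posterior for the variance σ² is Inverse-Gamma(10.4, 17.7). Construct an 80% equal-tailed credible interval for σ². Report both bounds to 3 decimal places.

[1.205, 2.706]

Inverse-Gamma(10.4, 17.7) quantiles: F⁻¹(0.1) and F⁻¹(0.9).
Equivalently, 1/σ² ~ Gamma(10.4, rate = 17.7); invert its 0.9 and 0.1 quantiles.
Posterior mean ≈ 1.883, SD ≈ 0.650; a Normal approximation gives roughly [1.050, 2.716].
Exact: lower = 1.205; upper = 2.706.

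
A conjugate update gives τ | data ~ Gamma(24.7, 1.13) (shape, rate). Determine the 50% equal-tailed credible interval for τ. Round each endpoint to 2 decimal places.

Posterior: Gamma(shape 24.7, rate 1.13).
Equal-tailed 50% interval: Gamma(24.7, 1.13) quantiles at 0.25 and 0.75.
Posterior mean ≈ 21.86, SD ≈ 4.40; a Normal approximation gives roughly [18.89, 24.82].
Exact: lower = 18.75; upper = 24.64.

[18.75, 24.64]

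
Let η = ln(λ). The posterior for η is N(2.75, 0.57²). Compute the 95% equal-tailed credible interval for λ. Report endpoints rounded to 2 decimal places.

On the log scale the 95% interval is 2.75 ± 1.960 × 0.57 = [1.6328, 3.8672].
Exponentiate: [e^1.6328, e^3.8672] = [5.12, 47.81].

[5.12, 47.81]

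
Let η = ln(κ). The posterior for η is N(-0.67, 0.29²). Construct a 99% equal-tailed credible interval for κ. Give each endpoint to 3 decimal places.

[0.242, 1.080]

On the log scale the 99% interval is -0.67 ± 2.576 × 0.29 = [-1.4170, 0.0770].
Exponentiate: [e^-1.4170, e^0.0770] = [0.242, 1.080].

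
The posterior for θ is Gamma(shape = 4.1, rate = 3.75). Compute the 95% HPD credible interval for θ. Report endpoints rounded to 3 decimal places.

The posterior is unimodal and skewed, so the HPD interval has equal density at both endpoints and is the shortest 95% interval.
Solving f(0.202) = f(2.160) with F(2.160) − F(0.202) = 0.95 gives [0.202, 2.160].
For comparison, the equal-tailed interval is [0.304, 2.378]; the HPD is narrower and shifted toward the mode.

[0.202, 2.160]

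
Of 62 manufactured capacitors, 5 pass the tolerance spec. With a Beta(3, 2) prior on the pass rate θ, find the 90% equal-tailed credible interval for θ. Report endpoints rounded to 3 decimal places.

Posterior: Beta(3+5, 2+57) = Beta(8, 59).
Equal-tailed 90% interval: the 0.05 and 0.95 quantiles of Beta(8, 59).
Posterior mean ≈ 0.119, SD ≈ 0.039; a Normal approximation gives roughly [0.055, 0.184].
Exact: F⁻¹(0.05) = 0.062; F⁻¹(0.95) = 0.190.

[0.062, 0.190]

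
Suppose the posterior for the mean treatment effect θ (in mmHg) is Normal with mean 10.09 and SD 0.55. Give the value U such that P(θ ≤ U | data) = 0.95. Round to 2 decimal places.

Need U with P(θ ≤ U) = 0.95: U = 10.09 + z_{0.05}·0.55.
z = 1.645; U = 10.09 + 1.645 × 0.55 = 10.99.

10.99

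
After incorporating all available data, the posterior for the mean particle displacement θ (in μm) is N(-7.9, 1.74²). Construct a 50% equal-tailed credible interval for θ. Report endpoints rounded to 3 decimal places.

The posterior is symmetric, so the 50% equal-tailed interval is θ = -7.9 ± z·1.74 with z = 0.674.
Half-width: 0.674 × 1.74 = 1.174.
-7.9 − 1.174 = -9.074; -7.9 + 1.174 = -6.726.

[-9.074, -6.726]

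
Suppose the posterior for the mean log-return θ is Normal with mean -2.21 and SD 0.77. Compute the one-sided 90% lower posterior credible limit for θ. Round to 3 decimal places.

-3.197

Need L with P(θ ≥ L) = 0.90: L = -2.21 − z_{0.1}·0.77.
z = 1.282; L = -2.21 − 1.282 × 0.77 = -3.197.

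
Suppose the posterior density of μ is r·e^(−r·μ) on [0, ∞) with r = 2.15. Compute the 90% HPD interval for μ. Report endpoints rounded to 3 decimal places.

The exponential density is strictly decreasing on [0, ∞), so the HPD interval is anchored at 0: [0, q] with P(μ ≤ q) = 0.90.
q = −ln(1 − 0.90) / 2.15 = 2.3026 / 2.15 = 1.071.

[0.000, 1.071]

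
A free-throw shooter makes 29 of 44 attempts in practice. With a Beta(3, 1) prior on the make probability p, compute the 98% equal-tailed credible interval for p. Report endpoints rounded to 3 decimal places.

[0.502, 0.811]

Posterior: Beta(3+29, 1+15) = Beta(32, 16).
Equal-tailed 98% interval: the 0.01 and 0.99 quantiles of Beta(32, 16).
Posterior mean ≈ 0.667, SD ≈ 0.067; a Normal approximation gives roughly [0.510, 0.823].
Exact: F⁻¹(0.01) = 0.502; F⁻¹(0.99) = 0.811.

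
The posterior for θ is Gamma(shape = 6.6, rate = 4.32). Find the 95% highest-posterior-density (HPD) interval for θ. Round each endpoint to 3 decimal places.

The posterior is unimodal and skewed, so the HPD interval has equal density at both endpoints and is the shortest 95% interval.
Solving f(0.488) = f(2.710) with F(2.710) − F(0.488) = 0.95 gives [0.488, 2.710].
For comparison, the equal-tailed interval is [0.594, 2.895]; the HPD is narrower and shifted toward the mode.

[0.488, 2.710]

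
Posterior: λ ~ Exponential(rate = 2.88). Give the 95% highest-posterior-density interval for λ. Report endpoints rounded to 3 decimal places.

[0.000, 1.040]

The exponential density is strictly decreasing on [0, ∞), so the HPD interval is anchored at 0: [0, q] with P(λ ≤ q) = 0.95.
q = −ln(1 − 0.95) / 2.88 = 2.9957 / 2.88 = 1.040.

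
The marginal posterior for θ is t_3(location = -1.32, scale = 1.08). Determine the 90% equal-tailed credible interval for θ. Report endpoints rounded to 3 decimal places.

The t_3 distribution is symmetric; the 90% interval is -1.32 ± t·1.08 with t_{0.95,3} = 2.353.
Half-width: 2.353 × 1.08 = 2.542.
-1.32 − 2.542 = -3.862; -1.32 + 2.542 = 1.222.

[-3.862, 1.222]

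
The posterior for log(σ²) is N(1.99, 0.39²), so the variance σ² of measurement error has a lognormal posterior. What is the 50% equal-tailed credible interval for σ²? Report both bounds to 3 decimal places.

On the log scale the 50% interval is 1.99 ± 0.674 × 0.39 = [1.7269, 2.2531].
Exponentiate: [e^1.7269, e^2.2531] = [5.623, 9.517].

[5.623, 9.517]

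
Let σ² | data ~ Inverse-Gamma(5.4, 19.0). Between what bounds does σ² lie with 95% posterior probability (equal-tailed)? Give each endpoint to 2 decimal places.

[1.76, 10.27]

Inverse-Gamma(5.4, 19.0) quantiles: F⁻¹(0.025) and F⁻¹(0.975).
Equivalently, 1/σ² ~ Gamma(5.4, rate = 19.0); invert its 0.975 and 0.025 quantiles.
Posterior mean ≈ 4.32, SD ≈ 2.34; a Normal approximation gives roughly [-0.27, 8.91].
Exact: lower = 1.76; upper = 10.27.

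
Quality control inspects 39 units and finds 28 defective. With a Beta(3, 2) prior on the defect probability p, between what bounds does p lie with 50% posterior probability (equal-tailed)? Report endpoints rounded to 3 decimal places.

Posterior: Beta(3+28, 2+11) = Beta(31, 13).
Equal-tailed 50% interval: the 0.25 and 0.75 quantiles of Beta(31, 13).
Posterior mean ≈ 0.705, SD ≈ 0.068; a Normal approximation gives roughly [0.659, 0.750].
Exact: F⁻¹(0.25) = 0.660; F⁻¹(0.75) = 0.753.

[0.660, 0.753]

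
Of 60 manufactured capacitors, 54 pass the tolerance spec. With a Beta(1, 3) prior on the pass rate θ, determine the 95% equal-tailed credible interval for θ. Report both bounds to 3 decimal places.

[0.765, 0.933]

Posterior: Beta(1+54, 3+6) = Beta(55, 9).
Equal-tailed 95% interval: the 0.025 and 0.975 quantiles of Beta(55, 9).
Posterior mean ≈ 0.859, SD ≈ 0.043; a Normal approximation gives roughly [0.775, 0.944].
Exact: F⁻¹(0.025) = 0.765; F⁻¹(0.975) = 0.933.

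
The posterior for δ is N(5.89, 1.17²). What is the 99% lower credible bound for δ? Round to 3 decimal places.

3.168

Need L with P(δ ≥ L) = 0.99: L = 5.89 − z_{0.01}·1.17.
z = 2.326; L = 5.89 − 2.326 × 1.17 = 3.168.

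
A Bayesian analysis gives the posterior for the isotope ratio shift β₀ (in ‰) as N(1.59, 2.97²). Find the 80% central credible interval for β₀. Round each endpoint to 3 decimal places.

[-2.216, 5.396]

The posterior is symmetric, so the 80% equal-tailed interval is β₀ = 1.59 ± z·2.97 with z = 1.282.
Half-width: 1.282 × 2.97 = 3.806.
1.59 − 3.806 = -2.216; 1.59 + 3.806 = 5.396.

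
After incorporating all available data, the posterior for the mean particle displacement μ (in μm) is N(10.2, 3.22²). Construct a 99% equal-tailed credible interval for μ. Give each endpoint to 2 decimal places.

[1.91, 18.49]

The posterior is symmetric, so the 99% equal-tailed interval is μ = 10.2 ± z·3.22 with z = 2.576.
Half-width: 2.576 × 3.22 = 8.29.
10.2 − 8.29 = 1.91; 10.2 + 8.29 = 18.49.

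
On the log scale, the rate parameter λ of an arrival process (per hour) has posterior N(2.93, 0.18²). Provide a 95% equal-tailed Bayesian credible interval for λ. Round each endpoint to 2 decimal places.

On the log scale the 95% interval is 2.93 ± 1.960 × 0.18 = [2.5772, 3.2828].
Exponentiate: [e^2.5772, e^3.2828] = [13.16, 26.65].

[13.16, 26.65]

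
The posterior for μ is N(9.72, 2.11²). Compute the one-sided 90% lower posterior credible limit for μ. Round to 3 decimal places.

Need L with P(μ ≥ L) = 0.90: L = 9.72 − z_{0.1}·2.11.
z = 1.282; L = 9.72 − 1.282 × 2.11 = 7.016.

7.016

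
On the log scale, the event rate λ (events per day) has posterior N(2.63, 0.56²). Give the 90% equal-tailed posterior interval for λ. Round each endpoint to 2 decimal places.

[5.52, 34.85]

On the log scale the 90% interval is 2.63 ± 1.645 × 0.56 = [1.7089, 3.5511].
Exponentiate: [e^1.7089, e^3.5511] = [5.52, 34.85].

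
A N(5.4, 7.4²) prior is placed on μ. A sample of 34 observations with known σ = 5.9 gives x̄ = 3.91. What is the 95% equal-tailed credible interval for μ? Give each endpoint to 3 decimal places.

[1.972, 5.902]

Posterior precision = 1/7.4² + 34/5.9² = 0.0183 + 0.9767 = 0.9950, so posterior SD = 1.0025.
Posterior mean = (5.4/7.4² + 34·3.91/5.9²) / 0.9950 = 3.9373.
Interval: 3.9373 ± 1.960 × 1.0025 → [1.972, 5.902].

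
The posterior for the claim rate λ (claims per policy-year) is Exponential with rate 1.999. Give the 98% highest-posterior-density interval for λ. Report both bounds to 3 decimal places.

[0.000, 1.957]

The exponential density is strictly decreasing on [0, ∞), so the HPD interval is anchored at 0: [0, q] with P(λ ≤ q) = 0.98.
q = −ln(1 − 0.98) / 1.999 = 3.9120 / 1.999 = 1.957.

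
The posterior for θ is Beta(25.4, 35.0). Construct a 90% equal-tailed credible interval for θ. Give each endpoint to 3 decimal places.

[0.318, 0.526]

Posterior: Beta(25.4, 35.0).
Equal-tailed 90% interval: the 0.05 and 0.95 quantiles of Beta(25.4, 35.0).
Posterior mean ≈ 0.421, SD ≈ 0.063; a Normal approximation gives roughly [0.317, 0.524].
Exact: F⁻¹(0.05) = 0.318; F⁻¹(0.95) = 0.526.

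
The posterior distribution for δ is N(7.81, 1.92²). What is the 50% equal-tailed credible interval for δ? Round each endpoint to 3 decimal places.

[6.515, 9.105]

The posterior is symmetric, so the 50% equal-tailed interval is δ = 7.81 ± z·1.92 with z = 0.674.
Half-width: 0.674 × 1.92 = 1.295.
7.81 − 1.295 = 6.515; 7.81 + 1.295 = 9.105.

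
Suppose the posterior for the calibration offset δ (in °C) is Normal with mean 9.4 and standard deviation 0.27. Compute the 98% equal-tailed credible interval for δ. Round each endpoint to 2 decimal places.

The posterior is symmetric, so the 98% equal-tailed interval is δ = 9.4 ± z·0.27 with z = 2.326.
Half-width: 2.326 × 0.27 = 0.63.
9.4 − 0.63 = 8.77; 9.4 + 0.63 = 10.03.

[8.77, 10.03]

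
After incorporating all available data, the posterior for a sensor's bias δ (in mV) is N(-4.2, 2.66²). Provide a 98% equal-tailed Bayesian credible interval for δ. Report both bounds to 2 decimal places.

[-10.39, 1.99]

The posterior is symmetric, so the 98% equal-tailed interval is δ = -4.2 ± z·2.66 with z = 2.326.
Half-width: 2.326 × 2.66 = 6.19.
-4.2 − 6.19 = -10.39; -4.2 + 6.19 = 1.99.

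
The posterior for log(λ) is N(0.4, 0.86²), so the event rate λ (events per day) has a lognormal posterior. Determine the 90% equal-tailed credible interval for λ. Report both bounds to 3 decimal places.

[0.363, 6.138]

On the log scale the 90% interval is 0.4 ± 1.645 × 0.86 = [-1.0146, 1.8146].
Exponentiate: [e^-1.0146, e^1.8146] = [0.363, 6.138].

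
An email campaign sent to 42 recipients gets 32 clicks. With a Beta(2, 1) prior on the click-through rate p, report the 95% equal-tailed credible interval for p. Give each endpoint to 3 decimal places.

Posterior: Beta(2+32, 1+10) = Beta(34, 11).
Equal-tailed 95% interval: the 0.025 and 0.975 quantiles of Beta(34, 11).
Posterior mean ≈ 0.756, SD ≈ 0.063; a Normal approximation gives roughly [0.631, 0.880].
Exact: F⁻¹(0.025) = 0.622; F⁻¹(0.975) = 0.868.

[0.622, 0.868]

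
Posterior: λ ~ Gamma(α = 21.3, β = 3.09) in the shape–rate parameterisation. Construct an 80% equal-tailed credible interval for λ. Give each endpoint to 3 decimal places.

[5.062, 8.863]

Posterior: Gamma(shape 21.3, rate 3.09).
Equal-tailed 80% interval: Gamma(21.3, 3.09) quantiles at 0.1 and 0.9.
Posterior mean ≈ 6.893, SD ≈ 1.494; a Normal approximation gives roughly [4.979, 8.807].
Exact: lower = 5.062; upper = 8.863.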